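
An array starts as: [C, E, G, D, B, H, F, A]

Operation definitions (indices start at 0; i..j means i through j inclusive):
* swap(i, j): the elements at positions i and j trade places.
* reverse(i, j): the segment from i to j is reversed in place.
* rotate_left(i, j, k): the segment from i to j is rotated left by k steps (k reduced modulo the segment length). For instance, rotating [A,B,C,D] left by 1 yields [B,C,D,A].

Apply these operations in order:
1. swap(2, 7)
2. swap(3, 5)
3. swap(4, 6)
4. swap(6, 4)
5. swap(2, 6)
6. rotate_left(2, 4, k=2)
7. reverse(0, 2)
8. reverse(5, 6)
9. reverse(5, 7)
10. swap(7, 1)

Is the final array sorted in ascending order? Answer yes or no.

Answer: no

Derivation:
After 1 (swap(2, 7)): [C, E, A, D, B, H, F, G]
After 2 (swap(3, 5)): [C, E, A, H, B, D, F, G]
After 3 (swap(4, 6)): [C, E, A, H, F, D, B, G]
After 4 (swap(6, 4)): [C, E, A, H, B, D, F, G]
After 5 (swap(2, 6)): [C, E, F, H, B, D, A, G]
After 6 (rotate_left(2, 4, k=2)): [C, E, B, F, H, D, A, G]
After 7 (reverse(0, 2)): [B, E, C, F, H, D, A, G]
After 8 (reverse(5, 6)): [B, E, C, F, H, A, D, G]
After 9 (reverse(5, 7)): [B, E, C, F, H, G, D, A]
After 10 (swap(7, 1)): [B, A, C, F, H, G, D, E]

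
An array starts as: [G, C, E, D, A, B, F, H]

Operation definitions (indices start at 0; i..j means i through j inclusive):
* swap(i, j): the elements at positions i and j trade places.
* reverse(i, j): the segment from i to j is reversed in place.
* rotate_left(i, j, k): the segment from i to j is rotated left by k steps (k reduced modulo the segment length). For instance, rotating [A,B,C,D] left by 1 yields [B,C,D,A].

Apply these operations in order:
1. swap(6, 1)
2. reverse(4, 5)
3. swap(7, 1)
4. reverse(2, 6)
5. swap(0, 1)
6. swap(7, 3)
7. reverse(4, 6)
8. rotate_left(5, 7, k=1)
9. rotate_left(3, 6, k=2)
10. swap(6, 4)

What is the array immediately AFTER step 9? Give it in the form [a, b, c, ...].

After 1 (swap(6, 1)): [G, F, E, D, A, B, C, H]
After 2 (reverse(4, 5)): [G, F, E, D, B, A, C, H]
After 3 (swap(7, 1)): [G, H, E, D, B, A, C, F]
After 4 (reverse(2, 6)): [G, H, C, A, B, D, E, F]
After 5 (swap(0, 1)): [H, G, C, A, B, D, E, F]
After 6 (swap(7, 3)): [H, G, C, F, B, D, E, A]
After 7 (reverse(4, 6)): [H, G, C, F, E, D, B, A]
After 8 (rotate_left(5, 7, k=1)): [H, G, C, F, E, B, A, D]
After 9 (rotate_left(3, 6, k=2)): [H, G, C, B, A, F, E, D]

Answer: [H, G, C, B, A, F, E, D]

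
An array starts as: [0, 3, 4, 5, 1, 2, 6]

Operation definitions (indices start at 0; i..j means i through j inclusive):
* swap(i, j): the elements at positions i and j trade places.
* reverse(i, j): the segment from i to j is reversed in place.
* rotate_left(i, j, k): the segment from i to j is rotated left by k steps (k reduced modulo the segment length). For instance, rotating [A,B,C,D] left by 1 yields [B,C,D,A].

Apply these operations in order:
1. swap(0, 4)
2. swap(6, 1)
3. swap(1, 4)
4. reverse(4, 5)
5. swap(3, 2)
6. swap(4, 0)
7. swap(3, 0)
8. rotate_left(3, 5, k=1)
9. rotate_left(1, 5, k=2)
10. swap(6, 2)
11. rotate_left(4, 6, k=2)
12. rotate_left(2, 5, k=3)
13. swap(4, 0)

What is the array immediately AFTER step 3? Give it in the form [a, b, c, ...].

After 1 (swap(0, 4)): [1, 3, 4, 5, 0, 2, 6]
After 2 (swap(6, 1)): [1, 6, 4, 5, 0, 2, 3]
After 3 (swap(1, 4)): [1, 0, 4, 5, 6, 2, 3]

Answer: [1, 0, 4, 5, 6, 2, 3]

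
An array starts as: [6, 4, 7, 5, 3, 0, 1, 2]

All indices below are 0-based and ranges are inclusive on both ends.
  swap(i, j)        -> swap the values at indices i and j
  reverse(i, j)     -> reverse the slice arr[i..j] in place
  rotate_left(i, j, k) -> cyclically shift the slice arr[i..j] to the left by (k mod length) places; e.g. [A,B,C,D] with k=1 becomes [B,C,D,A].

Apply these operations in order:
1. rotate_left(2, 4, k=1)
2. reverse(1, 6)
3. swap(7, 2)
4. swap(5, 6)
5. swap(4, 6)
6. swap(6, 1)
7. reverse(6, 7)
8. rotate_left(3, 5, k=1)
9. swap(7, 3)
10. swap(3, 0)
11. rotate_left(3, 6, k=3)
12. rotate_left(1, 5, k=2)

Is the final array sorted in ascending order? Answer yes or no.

After 1 (rotate_left(2, 4, k=1)): [6, 4, 5, 3, 7, 0, 1, 2]
After 2 (reverse(1, 6)): [6, 1, 0, 7, 3, 5, 4, 2]
After 3 (swap(7, 2)): [6, 1, 2, 7, 3, 5, 4, 0]
After 4 (swap(5, 6)): [6, 1, 2, 7, 3, 4, 5, 0]
After 5 (swap(4, 6)): [6, 1, 2, 7, 5, 4, 3, 0]
After 6 (swap(6, 1)): [6, 3, 2, 7, 5, 4, 1, 0]
After 7 (reverse(6, 7)): [6, 3, 2, 7, 5, 4, 0, 1]
After 8 (rotate_left(3, 5, k=1)): [6, 3, 2, 5, 4, 7, 0, 1]
After 9 (swap(7, 3)): [6, 3, 2, 1, 4, 7, 0, 5]
After 10 (swap(3, 0)): [1, 3, 2, 6, 4, 7, 0, 5]
After 11 (rotate_left(3, 6, k=3)): [1, 3, 2, 0, 6, 4, 7, 5]
After 12 (rotate_left(1, 5, k=2)): [1, 0, 6, 4, 3, 2, 7, 5]

Answer: no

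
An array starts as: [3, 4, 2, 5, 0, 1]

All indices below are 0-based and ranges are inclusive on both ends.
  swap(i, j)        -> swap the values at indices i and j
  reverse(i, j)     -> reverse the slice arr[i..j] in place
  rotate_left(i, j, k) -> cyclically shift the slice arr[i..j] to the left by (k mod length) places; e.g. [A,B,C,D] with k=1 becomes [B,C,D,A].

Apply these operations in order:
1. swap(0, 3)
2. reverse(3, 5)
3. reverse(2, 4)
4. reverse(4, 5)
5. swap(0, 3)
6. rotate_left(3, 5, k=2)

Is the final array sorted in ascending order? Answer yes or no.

After 1 (swap(0, 3)): [5, 4, 2, 3, 0, 1]
After 2 (reverse(3, 5)): [5, 4, 2, 1, 0, 3]
After 3 (reverse(2, 4)): [5, 4, 0, 1, 2, 3]
After 4 (reverse(4, 5)): [5, 4, 0, 1, 3, 2]
After 5 (swap(0, 3)): [1, 4, 0, 5, 3, 2]
After 6 (rotate_left(3, 5, k=2)): [1, 4, 0, 2, 5, 3]

Answer: no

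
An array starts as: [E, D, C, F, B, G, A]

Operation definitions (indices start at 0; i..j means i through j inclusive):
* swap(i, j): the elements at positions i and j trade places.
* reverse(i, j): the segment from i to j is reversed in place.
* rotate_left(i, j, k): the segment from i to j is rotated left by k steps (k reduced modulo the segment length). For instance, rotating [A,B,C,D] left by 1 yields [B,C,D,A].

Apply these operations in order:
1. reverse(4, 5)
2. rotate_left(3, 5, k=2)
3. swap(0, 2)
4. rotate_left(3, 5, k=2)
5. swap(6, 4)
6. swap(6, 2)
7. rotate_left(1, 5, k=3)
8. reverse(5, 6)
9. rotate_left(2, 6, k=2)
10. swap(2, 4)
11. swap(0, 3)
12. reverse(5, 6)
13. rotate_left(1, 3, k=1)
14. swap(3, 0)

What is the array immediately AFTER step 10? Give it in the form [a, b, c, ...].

Answer: [C, A, G, E, B, F, D]

Derivation:
After 1 (reverse(4, 5)): [E, D, C, F, G, B, A]
After 2 (rotate_left(3, 5, k=2)): [E, D, C, B, F, G, A]
After 3 (swap(0, 2)): [C, D, E, B, F, G, A]
After 4 (rotate_left(3, 5, k=2)): [C, D, E, G, B, F, A]
After 5 (swap(6, 4)): [C, D, E, G, A, F, B]
After 6 (swap(6, 2)): [C, D, B, G, A, F, E]
After 7 (rotate_left(1, 5, k=3)): [C, A, F, D, B, G, E]
After 8 (reverse(5, 6)): [C, A, F, D, B, E, G]
After 9 (rotate_left(2, 6, k=2)): [C, A, B, E, G, F, D]
After 10 (swap(2, 4)): [C, A, G, E, B, F, D]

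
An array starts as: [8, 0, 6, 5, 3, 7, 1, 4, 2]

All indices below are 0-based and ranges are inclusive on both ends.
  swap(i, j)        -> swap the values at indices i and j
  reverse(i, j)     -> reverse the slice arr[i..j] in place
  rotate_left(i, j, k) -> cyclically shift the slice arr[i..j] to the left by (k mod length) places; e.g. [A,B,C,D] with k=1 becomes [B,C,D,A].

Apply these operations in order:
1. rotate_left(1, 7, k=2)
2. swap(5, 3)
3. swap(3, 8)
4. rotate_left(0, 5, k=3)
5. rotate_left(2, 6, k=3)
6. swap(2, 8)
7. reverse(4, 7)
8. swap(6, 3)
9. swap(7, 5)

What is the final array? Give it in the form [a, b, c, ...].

After 1 (rotate_left(1, 7, k=2)): [8, 5, 3, 7, 1, 4, 0, 6, 2]
After 2 (swap(5, 3)): [8, 5, 3, 4, 1, 7, 0, 6, 2]
After 3 (swap(3, 8)): [8, 5, 3, 2, 1, 7, 0, 6, 4]
After 4 (rotate_left(0, 5, k=3)): [2, 1, 7, 8, 5, 3, 0, 6, 4]
After 5 (rotate_left(2, 6, k=3)): [2, 1, 3, 0, 7, 8, 5, 6, 4]
After 6 (swap(2, 8)): [2, 1, 4, 0, 7, 8, 5, 6, 3]
After 7 (reverse(4, 7)): [2, 1, 4, 0, 6, 5, 8, 7, 3]
After 8 (swap(6, 3)): [2, 1, 4, 8, 6, 5, 0, 7, 3]
After 9 (swap(7, 5)): [2, 1, 4, 8, 6, 7, 0, 5, 3]

Answer: [2, 1, 4, 8, 6, 7, 0, 5, 3]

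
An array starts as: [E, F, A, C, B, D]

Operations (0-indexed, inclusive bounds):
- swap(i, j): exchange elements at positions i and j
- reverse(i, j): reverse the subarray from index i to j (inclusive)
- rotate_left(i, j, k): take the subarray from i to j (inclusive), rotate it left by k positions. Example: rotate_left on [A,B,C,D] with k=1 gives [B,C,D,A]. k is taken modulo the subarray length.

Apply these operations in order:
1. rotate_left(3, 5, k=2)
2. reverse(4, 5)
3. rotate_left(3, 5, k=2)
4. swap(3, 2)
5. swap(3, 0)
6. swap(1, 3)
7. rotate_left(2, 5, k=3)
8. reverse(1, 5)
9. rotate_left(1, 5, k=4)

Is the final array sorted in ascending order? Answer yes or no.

Answer: no

Derivation:
After 1 (rotate_left(3, 5, k=2)): [E, F, A, D, C, B]
After 2 (reverse(4, 5)): [E, F, A, D, B, C]
After 3 (rotate_left(3, 5, k=2)): [E, F, A, C, D, B]
After 4 (swap(3, 2)): [E, F, C, A, D, B]
After 5 (swap(3, 0)): [A, F, C, E, D, B]
After 6 (swap(1, 3)): [A, E, C, F, D, B]
After 7 (rotate_left(2, 5, k=3)): [A, E, B, C, F, D]
After 8 (reverse(1, 5)): [A, D, F, C, B, E]
After 9 (rotate_left(1, 5, k=4)): [A, E, D, F, C, B]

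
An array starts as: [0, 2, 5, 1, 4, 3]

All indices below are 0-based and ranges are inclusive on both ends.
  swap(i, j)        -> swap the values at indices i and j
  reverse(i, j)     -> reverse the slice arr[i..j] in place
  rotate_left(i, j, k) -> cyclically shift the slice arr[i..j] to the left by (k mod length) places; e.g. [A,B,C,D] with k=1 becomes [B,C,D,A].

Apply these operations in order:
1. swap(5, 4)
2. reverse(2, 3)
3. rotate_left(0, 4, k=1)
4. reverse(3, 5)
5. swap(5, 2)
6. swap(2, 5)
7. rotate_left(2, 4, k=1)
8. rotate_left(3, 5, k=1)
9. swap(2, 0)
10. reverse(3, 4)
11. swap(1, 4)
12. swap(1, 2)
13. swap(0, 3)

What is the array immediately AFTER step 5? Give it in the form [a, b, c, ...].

Answer: [2, 1, 3, 4, 0, 5]

Derivation:
After 1 (swap(5, 4)): [0, 2, 5, 1, 3, 4]
After 2 (reverse(2, 3)): [0, 2, 1, 5, 3, 4]
After 3 (rotate_left(0, 4, k=1)): [2, 1, 5, 3, 0, 4]
After 4 (reverse(3, 5)): [2, 1, 5, 4, 0, 3]
After 5 (swap(5, 2)): [2, 1, 3, 4, 0, 5]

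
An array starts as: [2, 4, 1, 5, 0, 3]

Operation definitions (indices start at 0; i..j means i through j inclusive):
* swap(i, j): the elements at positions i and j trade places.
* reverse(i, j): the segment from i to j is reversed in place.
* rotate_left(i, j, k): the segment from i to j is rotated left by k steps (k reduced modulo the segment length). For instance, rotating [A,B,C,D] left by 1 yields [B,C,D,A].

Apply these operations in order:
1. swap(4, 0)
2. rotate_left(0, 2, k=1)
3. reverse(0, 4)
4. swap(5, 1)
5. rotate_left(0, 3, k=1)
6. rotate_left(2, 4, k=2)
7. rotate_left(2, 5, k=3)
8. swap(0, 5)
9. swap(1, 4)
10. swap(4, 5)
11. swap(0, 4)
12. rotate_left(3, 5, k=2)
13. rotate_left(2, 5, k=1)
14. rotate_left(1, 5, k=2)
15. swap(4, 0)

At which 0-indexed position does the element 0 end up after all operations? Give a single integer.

Answer: 5

Derivation:
After 1 (swap(4, 0)): [0, 4, 1, 5, 2, 3]
After 2 (rotate_left(0, 2, k=1)): [4, 1, 0, 5, 2, 3]
After 3 (reverse(0, 4)): [2, 5, 0, 1, 4, 3]
After 4 (swap(5, 1)): [2, 3, 0, 1, 4, 5]
After 5 (rotate_left(0, 3, k=1)): [3, 0, 1, 2, 4, 5]
After 6 (rotate_left(2, 4, k=2)): [3, 0, 4, 1, 2, 5]
After 7 (rotate_left(2, 5, k=3)): [3, 0, 5, 4, 1, 2]
After 8 (swap(0, 5)): [2, 0, 5, 4, 1, 3]
After 9 (swap(1, 4)): [2, 1, 5, 4, 0, 3]
After 10 (swap(4, 5)): [2, 1, 5, 4, 3, 0]
After 11 (swap(0, 4)): [3, 1, 5, 4, 2, 0]
After 12 (rotate_left(3, 5, k=2)): [3, 1, 5, 0, 4, 2]
After 13 (rotate_left(2, 5, k=1)): [3, 1, 0, 4, 2, 5]
After 14 (rotate_left(1, 5, k=2)): [3, 4, 2, 5, 1, 0]
After 15 (swap(4, 0)): [1, 4, 2, 5, 3, 0]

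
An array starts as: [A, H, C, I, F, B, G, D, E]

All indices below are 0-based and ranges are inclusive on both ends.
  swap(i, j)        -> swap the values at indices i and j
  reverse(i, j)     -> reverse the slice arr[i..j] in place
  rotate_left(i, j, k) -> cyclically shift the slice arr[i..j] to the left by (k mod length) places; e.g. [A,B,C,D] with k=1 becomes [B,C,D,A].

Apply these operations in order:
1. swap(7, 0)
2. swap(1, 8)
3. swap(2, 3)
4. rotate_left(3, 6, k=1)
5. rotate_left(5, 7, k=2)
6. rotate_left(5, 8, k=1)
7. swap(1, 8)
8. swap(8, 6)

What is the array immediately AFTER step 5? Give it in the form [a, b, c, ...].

After 1 (swap(7, 0)): [D, H, C, I, F, B, G, A, E]
After 2 (swap(1, 8)): [D, E, C, I, F, B, G, A, H]
After 3 (swap(2, 3)): [D, E, I, C, F, B, G, A, H]
After 4 (rotate_left(3, 6, k=1)): [D, E, I, F, B, G, C, A, H]
After 5 (rotate_left(5, 7, k=2)): [D, E, I, F, B, A, G, C, H]

Answer: [D, E, I, F, B, A, G, C, H]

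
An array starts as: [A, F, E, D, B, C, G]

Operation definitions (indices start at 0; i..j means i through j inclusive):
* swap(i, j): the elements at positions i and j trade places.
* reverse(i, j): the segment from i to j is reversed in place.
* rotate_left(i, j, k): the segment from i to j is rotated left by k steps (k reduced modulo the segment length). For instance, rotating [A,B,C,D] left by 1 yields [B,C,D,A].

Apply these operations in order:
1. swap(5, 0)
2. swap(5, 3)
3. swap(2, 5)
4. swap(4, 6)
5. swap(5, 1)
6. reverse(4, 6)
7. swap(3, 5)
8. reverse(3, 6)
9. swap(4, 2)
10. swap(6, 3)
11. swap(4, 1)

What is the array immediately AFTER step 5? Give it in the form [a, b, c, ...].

Answer: [C, E, D, A, G, F, B]

Derivation:
After 1 (swap(5, 0)): [C, F, E, D, B, A, G]
After 2 (swap(5, 3)): [C, F, E, A, B, D, G]
After 3 (swap(2, 5)): [C, F, D, A, B, E, G]
After 4 (swap(4, 6)): [C, F, D, A, G, E, B]
After 5 (swap(5, 1)): [C, E, D, A, G, F, B]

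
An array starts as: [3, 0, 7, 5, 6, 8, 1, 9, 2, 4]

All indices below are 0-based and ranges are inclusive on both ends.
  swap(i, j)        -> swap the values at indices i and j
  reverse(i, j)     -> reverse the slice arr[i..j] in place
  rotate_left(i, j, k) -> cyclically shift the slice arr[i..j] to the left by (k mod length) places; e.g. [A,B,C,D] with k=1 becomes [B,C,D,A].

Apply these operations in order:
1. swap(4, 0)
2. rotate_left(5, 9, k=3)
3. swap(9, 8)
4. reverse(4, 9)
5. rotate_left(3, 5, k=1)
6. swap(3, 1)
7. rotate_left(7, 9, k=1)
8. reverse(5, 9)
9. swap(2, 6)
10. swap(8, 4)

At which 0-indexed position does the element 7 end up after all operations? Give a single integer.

Answer: 6

Derivation:
After 1 (swap(4, 0)): [6, 0, 7, 5, 3, 8, 1, 9, 2, 4]
After 2 (rotate_left(5, 9, k=3)): [6, 0, 7, 5, 3, 2, 4, 8, 1, 9]
After 3 (swap(9, 8)): [6, 0, 7, 5, 3, 2, 4, 8, 9, 1]
After 4 (reverse(4, 9)): [6, 0, 7, 5, 1, 9, 8, 4, 2, 3]
After 5 (rotate_left(3, 5, k=1)): [6, 0, 7, 1, 9, 5, 8, 4, 2, 3]
After 6 (swap(3, 1)): [6, 1, 7, 0, 9, 5, 8, 4, 2, 3]
After 7 (rotate_left(7, 9, k=1)): [6, 1, 7, 0, 9, 5, 8, 2, 3, 4]
After 8 (reverse(5, 9)): [6, 1, 7, 0, 9, 4, 3, 2, 8, 5]
After 9 (swap(2, 6)): [6, 1, 3, 0, 9, 4, 7, 2, 8, 5]
After 10 (swap(8, 4)): [6, 1, 3, 0, 8, 4, 7, 2, 9, 5]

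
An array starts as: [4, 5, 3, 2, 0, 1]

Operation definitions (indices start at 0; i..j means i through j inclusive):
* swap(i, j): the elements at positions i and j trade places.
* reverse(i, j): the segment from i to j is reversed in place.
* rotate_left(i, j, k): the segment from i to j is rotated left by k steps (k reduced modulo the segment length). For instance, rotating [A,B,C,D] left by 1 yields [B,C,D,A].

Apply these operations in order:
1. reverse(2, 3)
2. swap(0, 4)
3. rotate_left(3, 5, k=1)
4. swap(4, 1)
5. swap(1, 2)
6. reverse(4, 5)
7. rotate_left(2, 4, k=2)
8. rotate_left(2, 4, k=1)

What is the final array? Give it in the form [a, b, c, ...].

Answer: [0, 2, 1, 4, 3, 5]

Derivation:
After 1 (reverse(2, 3)): [4, 5, 2, 3, 0, 1]
After 2 (swap(0, 4)): [0, 5, 2, 3, 4, 1]
After 3 (rotate_left(3, 5, k=1)): [0, 5, 2, 4, 1, 3]
After 4 (swap(4, 1)): [0, 1, 2, 4, 5, 3]
After 5 (swap(1, 2)): [0, 2, 1, 4, 5, 3]
After 6 (reverse(4, 5)): [0, 2, 1, 4, 3, 5]
After 7 (rotate_left(2, 4, k=2)): [0, 2, 3, 1, 4, 5]
After 8 (rotate_left(2, 4, k=1)): [0, 2, 1, 4, 3, 5]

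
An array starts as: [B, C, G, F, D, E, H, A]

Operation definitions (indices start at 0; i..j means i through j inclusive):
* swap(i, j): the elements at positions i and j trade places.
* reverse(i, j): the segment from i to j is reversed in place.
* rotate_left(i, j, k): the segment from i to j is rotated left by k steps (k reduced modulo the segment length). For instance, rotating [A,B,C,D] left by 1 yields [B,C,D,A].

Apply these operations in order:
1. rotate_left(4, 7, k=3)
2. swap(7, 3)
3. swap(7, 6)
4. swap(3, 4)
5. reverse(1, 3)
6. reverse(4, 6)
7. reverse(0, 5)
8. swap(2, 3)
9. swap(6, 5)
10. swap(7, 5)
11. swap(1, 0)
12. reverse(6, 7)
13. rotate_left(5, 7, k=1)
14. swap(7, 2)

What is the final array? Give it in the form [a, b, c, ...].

After 1 (rotate_left(4, 7, k=3)): [B, C, G, F, A, D, E, H]
After 2 (swap(7, 3)): [B, C, G, H, A, D, E, F]
After 3 (swap(7, 6)): [B, C, G, H, A, D, F, E]
After 4 (swap(3, 4)): [B, C, G, A, H, D, F, E]
After 5 (reverse(1, 3)): [B, A, G, C, H, D, F, E]
After 6 (reverse(4, 6)): [B, A, G, C, F, D, H, E]
After 7 (reverse(0, 5)): [D, F, C, G, A, B, H, E]
After 8 (swap(2, 3)): [D, F, G, C, A, B, H, E]
After 9 (swap(6, 5)): [D, F, G, C, A, H, B, E]
After 10 (swap(7, 5)): [D, F, G, C, A, E, B, H]
After 11 (swap(1, 0)): [F, D, G, C, A, E, B, H]
After 12 (reverse(6, 7)): [F, D, G, C, A, E, H, B]
After 13 (rotate_left(5, 7, k=1)): [F, D, G, C, A, H, B, E]
After 14 (swap(7, 2)): [F, D, E, C, A, H, B, G]

Answer: [F, D, E, C, A, H, B, G]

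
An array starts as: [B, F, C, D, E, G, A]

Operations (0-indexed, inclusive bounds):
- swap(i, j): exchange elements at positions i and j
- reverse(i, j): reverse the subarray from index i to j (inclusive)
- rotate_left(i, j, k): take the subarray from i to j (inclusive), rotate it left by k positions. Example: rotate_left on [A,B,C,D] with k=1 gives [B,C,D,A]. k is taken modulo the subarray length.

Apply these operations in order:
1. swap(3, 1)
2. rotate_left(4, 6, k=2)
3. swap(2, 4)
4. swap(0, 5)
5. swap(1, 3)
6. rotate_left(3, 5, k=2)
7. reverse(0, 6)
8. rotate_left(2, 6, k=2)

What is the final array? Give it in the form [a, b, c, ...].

Answer: [G, C, A, F, E, D, B]

Derivation:
After 1 (swap(3, 1)): [B, D, C, F, E, G, A]
After 2 (rotate_left(4, 6, k=2)): [B, D, C, F, A, E, G]
After 3 (swap(2, 4)): [B, D, A, F, C, E, G]
After 4 (swap(0, 5)): [E, D, A, F, C, B, G]
After 5 (swap(1, 3)): [E, F, A, D, C, B, G]
After 6 (rotate_left(3, 5, k=2)): [E, F, A, B, D, C, G]
After 7 (reverse(0, 6)): [G, C, D, B, A, F, E]
After 8 (rotate_left(2, 6, k=2)): [G, C, A, F, E, D, B]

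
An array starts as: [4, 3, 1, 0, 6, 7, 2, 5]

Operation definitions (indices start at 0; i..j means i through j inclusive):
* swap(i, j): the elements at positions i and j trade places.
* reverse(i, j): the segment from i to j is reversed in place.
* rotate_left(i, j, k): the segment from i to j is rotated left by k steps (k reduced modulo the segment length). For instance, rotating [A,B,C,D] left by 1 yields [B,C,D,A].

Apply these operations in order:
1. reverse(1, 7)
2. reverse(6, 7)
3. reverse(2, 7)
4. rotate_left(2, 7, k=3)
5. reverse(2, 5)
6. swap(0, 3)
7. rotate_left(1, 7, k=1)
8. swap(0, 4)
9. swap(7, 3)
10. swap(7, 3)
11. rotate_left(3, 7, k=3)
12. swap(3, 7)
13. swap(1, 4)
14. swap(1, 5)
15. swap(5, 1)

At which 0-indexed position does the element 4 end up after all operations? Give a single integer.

Answer: 2

Derivation:
After 1 (reverse(1, 7)): [4, 5, 2, 7, 6, 0, 1, 3]
After 2 (reverse(6, 7)): [4, 5, 2, 7, 6, 0, 3, 1]
After 3 (reverse(2, 7)): [4, 5, 1, 3, 0, 6, 7, 2]
After 4 (rotate_left(2, 7, k=3)): [4, 5, 6, 7, 2, 1, 3, 0]
After 5 (reverse(2, 5)): [4, 5, 1, 2, 7, 6, 3, 0]
After 6 (swap(0, 3)): [2, 5, 1, 4, 7, 6, 3, 0]
After 7 (rotate_left(1, 7, k=1)): [2, 1, 4, 7, 6, 3, 0, 5]
After 8 (swap(0, 4)): [6, 1, 4, 7, 2, 3, 0, 5]
After 9 (swap(7, 3)): [6, 1, 4, 5, 2, 3, 0, 7]
After 10 (swap(7, 3)): [6, 1, 4, 7, 2, 3, 0, 5]
After 11 (rotate_left(3, 7, k=3)): [6, 1, 4, 0, 5, 7, 2, 3]
After 12 (swap(3, 7)): [6, 1, 4, 3, 5, 7, 2, 0]
After 13 (swap(1, 4)): [6, 5, 4, 3, 1, 7, 2, 0]
After 14 (swap(1, 5)): [6, 7, 4, 3, 1, 5, 2, 0]
After 15 (swap(5, 1)): [6, 5, 4, 3, 1, 7, 2, 0]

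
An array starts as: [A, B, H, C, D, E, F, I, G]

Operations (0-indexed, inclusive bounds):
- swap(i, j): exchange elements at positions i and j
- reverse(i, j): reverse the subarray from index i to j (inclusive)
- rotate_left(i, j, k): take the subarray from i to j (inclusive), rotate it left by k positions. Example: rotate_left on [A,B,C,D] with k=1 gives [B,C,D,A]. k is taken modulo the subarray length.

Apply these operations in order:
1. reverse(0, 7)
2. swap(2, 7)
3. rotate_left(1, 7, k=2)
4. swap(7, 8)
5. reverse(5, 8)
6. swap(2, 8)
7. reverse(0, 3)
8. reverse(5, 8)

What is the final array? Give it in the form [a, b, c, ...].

After 1 (reverse(0, 7)): [I, F, E, D, C, H, B, A, G]
After 2 (swap(2, 7)): [I, F, A, D, C, H, B, E, G]
After 3 (rotate_left(1, 7, k=2)): [I, D, C, H, B, E, F, A, G]
After 4 (swap(7, 8)): [I, D, C, H, B, E, F, G, A]
After 5 (reverse(5, 8)): [I, D, C, H, B, A, G, F, E]
After 6 (swap(2, 8)): [I, D, E, H, B, A, G, F, C]
After 7 (reverse(0, 3)): [H, E, D, I, B, A, G, F, C]
After 8 (reverse(5, 8)): [H, E, D, I, B, C, F, G, A]

Answer: [H, E, D, I, B, C, F, G, A]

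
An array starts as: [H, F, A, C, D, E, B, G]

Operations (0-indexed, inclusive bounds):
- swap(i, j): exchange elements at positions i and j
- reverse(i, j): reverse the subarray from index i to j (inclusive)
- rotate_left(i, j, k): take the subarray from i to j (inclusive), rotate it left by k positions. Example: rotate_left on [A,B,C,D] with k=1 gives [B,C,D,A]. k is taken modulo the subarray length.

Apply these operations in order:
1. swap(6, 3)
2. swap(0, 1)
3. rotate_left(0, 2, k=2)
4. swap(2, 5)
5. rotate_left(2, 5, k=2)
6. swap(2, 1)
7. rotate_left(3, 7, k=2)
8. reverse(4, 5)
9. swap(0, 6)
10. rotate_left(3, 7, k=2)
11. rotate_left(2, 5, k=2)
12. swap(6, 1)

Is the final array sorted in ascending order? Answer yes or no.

Answer: no

Derivation:
After 1 (swap(6, 3)): [H, F, A, B, D, E, C, G]
After 2 (swap(0, 1)): [F, H, A, B, D, E, C, G]
After 3 (rotate_left(0, 2, k=2)): [A, F, H, B, D, E, C, G]
After 4 (swap(2, 5)): [A, F, E, B, D, H, C, G]
After 5 (rotate_left(2, 5, k=2)): [A, F, D, H, E, B, C, G]
After 6 (swap(2, 1)): [A, D, F, H, E, B, C, G]
After 7 (rotate_left(3, 7, k=2)): [A, D, F, B, C, G, H, E]
After 8 (reverse(4, 5)): [A, D, F, B, G, C, H, E]
After 9 (swap(0, 6)): [H, D, F, B, G, C, A, E]
After 10 (rotate_left(3, 7, k=2)): [H, D, F, C, A, E, B, G]
After 11 (rotate_left(2, 5, k=2)): [H, D, A, E, F, C, B, G]
After 12 (swap(6, 1)): [H, B, A, E, F, C, D, G]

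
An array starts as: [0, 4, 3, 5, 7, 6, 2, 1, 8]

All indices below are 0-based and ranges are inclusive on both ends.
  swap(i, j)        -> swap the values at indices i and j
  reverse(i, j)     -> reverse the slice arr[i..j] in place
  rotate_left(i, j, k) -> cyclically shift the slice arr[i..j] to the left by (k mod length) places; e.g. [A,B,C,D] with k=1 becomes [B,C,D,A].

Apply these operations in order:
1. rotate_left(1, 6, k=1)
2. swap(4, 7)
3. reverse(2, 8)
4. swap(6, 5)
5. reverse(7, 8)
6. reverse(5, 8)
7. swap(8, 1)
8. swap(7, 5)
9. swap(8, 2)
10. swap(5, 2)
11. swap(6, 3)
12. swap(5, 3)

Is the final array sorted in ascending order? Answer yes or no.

After 1 (rotate_left(1, 6, k=1)): [0, 3, 5, 7, 6, 2, 4, 1, 8]
After 2 (swap(4, 7)): [0, 3, 5, 7, 1, 2, 4, 6, 8]
After 3 (reverse(2, 8)): [0, 3, 8, 6, 4, 2, 1, 7, 5]
After 4 (swap(6, 5)): [0, 3, 8, 6, 4, 1, 2, 7, 5]
After 5 (reverse(7, 8)): [0, 3, 8, 6, 4, 1, 2, 5, 7]
After 6 (reverse(5, 8)): [0, 3, 8, 6, 4, 7, 5, 2, 1]
After 7 (swap(8, 1)): [0, 1, 8, 6, 4, 7, 5, 2, 3]
After 8 (swap(7, 5)): [0, 1, 8, 6, 4, 2, 5, 7, 3]
After 9 (swap(8, 2)): [0, 1, 3, 6, 4, 2, 5, 7, 8]
After 10 (swap(5, 2)): [0, 1, 2, 6, 4, 3, 5, 7, 8]
After 11 (swap(6, 3)): [0, 1, 2, 5, 4, 3, 6, 7, 8]
After 12 (swap(5, 3)): [0, 1, 2, 3, 4, 5, 6, 7, 8]

Answer: yes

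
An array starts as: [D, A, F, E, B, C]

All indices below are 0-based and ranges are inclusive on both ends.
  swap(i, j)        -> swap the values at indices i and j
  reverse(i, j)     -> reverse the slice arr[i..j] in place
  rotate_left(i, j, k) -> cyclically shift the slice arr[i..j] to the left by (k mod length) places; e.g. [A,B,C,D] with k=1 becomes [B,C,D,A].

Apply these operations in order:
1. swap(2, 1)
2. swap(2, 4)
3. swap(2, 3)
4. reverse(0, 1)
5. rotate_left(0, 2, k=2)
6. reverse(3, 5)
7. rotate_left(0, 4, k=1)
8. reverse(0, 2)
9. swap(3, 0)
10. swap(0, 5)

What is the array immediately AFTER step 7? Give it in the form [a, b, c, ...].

After 1 (swap(2, 1)): [D, F, A, E, B, C]
After 2 (swap(2, 4)): [D, F, B, E, A, C]
After 3 (swap(2, 3)): [D, F, E, B, A, C]
After 4 (reverse(0, 1)): [F, D, E, B, A, C]
After 5 (rotate_left(0, 2, k=2)): [E, F, D, B, A, C]
After 6 (reverse(3, 5)): [E, F, D, C, A, B]
After 7 (rotate_left(0, 4, k=1)): [F, D, C, A, E, B]

Answer: [F, D, C, A, E, B]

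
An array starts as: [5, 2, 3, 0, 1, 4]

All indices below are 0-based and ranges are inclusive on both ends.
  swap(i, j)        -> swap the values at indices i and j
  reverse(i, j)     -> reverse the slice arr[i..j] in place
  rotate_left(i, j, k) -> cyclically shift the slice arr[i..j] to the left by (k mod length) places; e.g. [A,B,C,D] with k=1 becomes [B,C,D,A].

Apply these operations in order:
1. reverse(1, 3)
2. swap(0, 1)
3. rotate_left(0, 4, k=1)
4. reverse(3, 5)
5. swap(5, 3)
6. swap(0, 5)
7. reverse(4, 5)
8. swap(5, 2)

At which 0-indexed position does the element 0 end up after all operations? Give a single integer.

Answer: 2

Derivation:
After 1 (reverse(1, 3)): [5, 0, 3, 2, 1, 4]
After 2 (swap(0, 1)): [0, 5, 3, 2, 1, 4]
After 3 (rotate_left(0, 4, k=1)): [5, 3, 2, 1, 0, 4]
After 4 (reverse(3, 5)): [5, 3, 2, 4, 0, 1]
After 5 (swap(5, 3)): [5, 3, 2, 1, 0, 4]
After 6 (swap(0, 5)): [4, 3, 2, 1, 0, 5]
After 7 (reverse(4, 5)): [4, 3, 2, 1, 5, 0]
After 8 (swap(5, 2)): [4, 3, 0, 1, 5, 2]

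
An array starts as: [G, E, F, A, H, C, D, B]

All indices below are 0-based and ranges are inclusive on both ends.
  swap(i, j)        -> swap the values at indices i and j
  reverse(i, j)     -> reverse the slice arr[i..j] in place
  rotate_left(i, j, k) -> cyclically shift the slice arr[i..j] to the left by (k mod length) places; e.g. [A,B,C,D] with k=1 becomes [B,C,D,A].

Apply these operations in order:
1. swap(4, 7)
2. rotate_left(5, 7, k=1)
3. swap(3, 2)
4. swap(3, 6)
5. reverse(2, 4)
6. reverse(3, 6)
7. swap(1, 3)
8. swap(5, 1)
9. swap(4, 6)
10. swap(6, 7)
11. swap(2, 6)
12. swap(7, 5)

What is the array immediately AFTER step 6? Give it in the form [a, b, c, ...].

Answer: [G, E, B, F, D, A, H, C]

Derivation:
After 1 (swap(4, 7)): [G, E, F, A, B, C, D, H]
After 2 (rotate_left(5, 7, k=1)): [G, E, F, A, B, D, H, C]
After 3 (swap(3, 2)): [G, E, A, F, B, D, H, C]
After 4 (swap(3, 6)): [G, E, A, H, B, D, F, C]
After 5 (reverse(2, 4)): [G, E, B, H, A, D, F, C]
After 6 (reverse(3, 6)): [G, E, B, F, D, A, H, C]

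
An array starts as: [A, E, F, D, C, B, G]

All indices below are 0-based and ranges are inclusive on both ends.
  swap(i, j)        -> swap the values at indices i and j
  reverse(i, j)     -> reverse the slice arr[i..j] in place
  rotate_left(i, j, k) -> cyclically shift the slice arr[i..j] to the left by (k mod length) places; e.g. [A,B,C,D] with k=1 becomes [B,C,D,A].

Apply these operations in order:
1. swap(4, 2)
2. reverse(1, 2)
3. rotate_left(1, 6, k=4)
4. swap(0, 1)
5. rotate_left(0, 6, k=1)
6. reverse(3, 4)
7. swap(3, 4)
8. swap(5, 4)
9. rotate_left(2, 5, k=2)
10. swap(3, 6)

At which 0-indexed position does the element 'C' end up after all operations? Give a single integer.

After 1 (swap(4, 2)): [A, E, C, D, F, B, G]
After 2 (reverse(1, 2)): [A, C, E, D, F, B, G]
After 3 (rotate_left(1, 6, k=4)): [A, B, G, C, E, D, F]
After 4 (swap(0, 1)): [B, A, G, C, E, D, F]
After 5 (rotate_left(0, 6, k=1)): [A, G, C, E, D, F, B]
After 6 (reverse(3, 4)): [A, G, C, D, E, F, B]
After 7 (swap(3, 4)): [A, G, C, E, D, F, B]
After 8 (swap(5, 4)): [A, G, C, E, F, D, B]
After 9 (rotate_left(2, 5, k=2)): [A, G, F, D, C, E, B]
After 10 (swap(3, 6)): [A, G, F, B, C, E, D]

Answer: 4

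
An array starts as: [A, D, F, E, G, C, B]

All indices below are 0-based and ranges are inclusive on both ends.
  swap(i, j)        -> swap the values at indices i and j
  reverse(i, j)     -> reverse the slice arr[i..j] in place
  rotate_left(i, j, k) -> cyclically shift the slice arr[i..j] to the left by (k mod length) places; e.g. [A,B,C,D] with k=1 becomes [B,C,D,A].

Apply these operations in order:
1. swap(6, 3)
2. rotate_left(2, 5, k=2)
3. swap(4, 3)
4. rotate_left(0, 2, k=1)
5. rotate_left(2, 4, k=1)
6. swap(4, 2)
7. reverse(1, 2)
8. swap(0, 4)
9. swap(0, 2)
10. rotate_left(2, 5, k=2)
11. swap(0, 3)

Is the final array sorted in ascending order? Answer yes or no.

After 1 (swap(6, 3)): [A, D, F, B, G, C, E]
After 2 (rotate_left(2, 5, k=2)): [A, D, G, C, F, B, E]
After 3 (swap(4, 3)): [A, D, G, F, C, B, E]
After 4 (rotate_left(0, 2, k=1)): [D, G, A, F, C, B, E]
After 5 (rotate_left(2, 4, k=1)): [D, G, F, C, A, B, E]
After 6 (swap(4, 2)): [D, G, A, C, F, B, E]
After 7 (reverse(1, 2)): [D, A, G, C, F, B, E]
After 8 (swap(0, 4)): [F, A, G, C, D, B, E]
After 9 (swap(0, 2)): [G, A, F, C, D, B, E]
After 10 (rotate_left(2, 5, k=2)): [G, A, D, B, F, C, E]
After 11 (swap(0, 3)): [B, A, D, G, F, C, E]

Answer: no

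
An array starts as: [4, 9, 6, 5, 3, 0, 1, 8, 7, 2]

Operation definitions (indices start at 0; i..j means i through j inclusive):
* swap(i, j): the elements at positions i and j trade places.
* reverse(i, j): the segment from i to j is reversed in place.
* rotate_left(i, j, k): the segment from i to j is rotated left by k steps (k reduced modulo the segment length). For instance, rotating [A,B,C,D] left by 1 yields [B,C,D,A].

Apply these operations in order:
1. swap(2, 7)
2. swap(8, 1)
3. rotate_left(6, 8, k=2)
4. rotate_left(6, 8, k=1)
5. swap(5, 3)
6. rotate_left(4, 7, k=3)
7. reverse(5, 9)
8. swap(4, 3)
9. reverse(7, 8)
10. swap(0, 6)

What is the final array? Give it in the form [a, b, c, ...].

After 1 (swap(2, 7)): [4, 9, 8, 5, 3, 0, 1, 6, 7, 2]
After 2 (swap(8, 1)): [4, 7, 8, 5, 3, 0, 1, 6, 9, 2]
After 3 (rotate_left(6, 8, k=2)): [4, 7, 8, 5, 3, 0, 9, 1, 6, 2]
After 4 (rotate_left(6, 8, k=1)): [4, 7, 8, 5, 3, 0, 1, 6, 9, 2]
After 5 (swap(5, 3)): [4, 7, 8, 0, 3, 5, 1, 6, 9, 2]
After 6 (rotate_left(4, 7, k=3)): [4, 7, 8, 0, 6, 3, 5, 1, 9, 2]
After 7 (reverse(5, 9)): [4, 7, 8, 0, 6, 2, 9, 1, 5, 3]
After 8 (swap(4, 3)): [4, 7, 8, 6, 0, 2, 9, 1, 5, 3]
After 9 (reverse(7, 8)): [4, 7, 8, 6, 0, 2, 9, 5, 1, 3]
After 10 (swap(0, 6)): [9, 7, 8, 6, 0, 2, 4, 5, 1, 3]

Answer: [9, 7, 8, 6, 0, 2, 4, 5, 1, 3]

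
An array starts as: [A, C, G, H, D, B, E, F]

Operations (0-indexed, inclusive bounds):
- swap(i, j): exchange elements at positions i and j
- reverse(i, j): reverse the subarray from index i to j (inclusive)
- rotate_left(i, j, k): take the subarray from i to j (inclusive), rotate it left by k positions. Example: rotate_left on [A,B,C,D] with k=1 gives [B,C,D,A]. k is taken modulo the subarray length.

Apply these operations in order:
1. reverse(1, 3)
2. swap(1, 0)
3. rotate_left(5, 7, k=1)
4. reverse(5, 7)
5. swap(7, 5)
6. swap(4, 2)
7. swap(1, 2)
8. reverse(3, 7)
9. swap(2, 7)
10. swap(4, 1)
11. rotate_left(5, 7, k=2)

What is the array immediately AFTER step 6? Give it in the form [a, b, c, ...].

Answer: [H, A, D, C, G, E, F, B]

Derivation:
After 1 (reverse(1, 3)): [A, H, G, C, D, B, E, F]
After 2 (swap(1, 0)): [H, A, G, C, D, B, E, F]
After 3 (rotate_left(5, 7, k=1)): [H, A, G, C, D, E, F, B]
After 4 (reverse(5, 7)): [H, A, G, C, D, B, F, E]
After 5 (swap(7, 5)): [H, A, G, C, D, E, F, B]
After 6 (swap(4, 2)): [H, A, D, C, G, E, F, B]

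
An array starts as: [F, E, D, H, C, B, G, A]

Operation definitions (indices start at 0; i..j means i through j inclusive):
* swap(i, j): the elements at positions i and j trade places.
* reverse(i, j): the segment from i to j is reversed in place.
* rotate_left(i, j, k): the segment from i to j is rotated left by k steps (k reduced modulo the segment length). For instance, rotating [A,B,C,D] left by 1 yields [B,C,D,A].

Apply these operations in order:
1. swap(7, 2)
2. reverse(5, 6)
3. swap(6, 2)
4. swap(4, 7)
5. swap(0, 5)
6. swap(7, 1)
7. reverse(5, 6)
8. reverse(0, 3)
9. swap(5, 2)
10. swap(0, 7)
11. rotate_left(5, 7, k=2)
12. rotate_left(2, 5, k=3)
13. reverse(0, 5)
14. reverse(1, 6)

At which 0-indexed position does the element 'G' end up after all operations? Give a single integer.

After 1 (swap(7, 2)): [F, E, A, H, C, B, G, D]
After 2 (reverse(5, 6)): [F, E, A, H, C, G, B, D]
After 3 (swap(6, 2)): [F, E, B, H, C, G, A, D]
After 4 (swap(4, 7)): [F, E, B, H, D, G, A, C]
After 5 (swap(0, 5)): [G, E, B, H, D, F, A, C]
After 6 (swap(7, 1)): [G, C, B, H, D, F, A, E]
After 7 (reverse(5, 6)): [G, C, B, H, D, A, F, E]
After 8 (reverse(0, 3)): [H, B, C, G, D, A, F, E]
After 9 (swap(5, 2)): [H, B, A, G, D, C, F, E]
After 10 (swap(0, 7)): [E, B, A, G, D, C, F, H]
After 11 (rotate_left(5, 7, k=2)): [E, B, A, G, D, H, C, F]
After 12 (rotate_left(2, 5, k=3)): [E, B, H, A, G, D, C, F]
After 13 (reverse(0, 5)): [D, G, A, H, B, E, C, F]
After 14 (reverse(1, 6)): [D, C, E, B, H, A, G, F]

Answer: 6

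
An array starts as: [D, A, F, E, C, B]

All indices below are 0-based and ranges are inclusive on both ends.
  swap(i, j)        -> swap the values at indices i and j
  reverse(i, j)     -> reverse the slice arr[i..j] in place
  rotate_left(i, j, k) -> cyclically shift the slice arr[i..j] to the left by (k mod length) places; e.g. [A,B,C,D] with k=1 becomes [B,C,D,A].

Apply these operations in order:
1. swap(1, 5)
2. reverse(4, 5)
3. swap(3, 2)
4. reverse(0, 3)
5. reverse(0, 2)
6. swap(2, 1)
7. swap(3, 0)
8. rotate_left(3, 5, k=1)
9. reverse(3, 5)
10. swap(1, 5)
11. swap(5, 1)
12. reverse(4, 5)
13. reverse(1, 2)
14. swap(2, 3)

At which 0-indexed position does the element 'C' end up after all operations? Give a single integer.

Answer: 5

Derivation:
After 1 (swap(1, 5)): [D, B, F, E, C, A]
After 2 (reverse(4, 5)): [D, B, F, E, A, C]
After 3 (swap(3, 2)): [D, B, E, F, A, C]
After 4 (reverse(0, 3)): [F, E, B, D, A, C]
After 5 (reverse(0, 2)): [B, E, F, D, A, C]
After 6 (swap(2, 1)): [B, F, E, D, A, C]
After 7 (swap(3, 0)): [D, F, E, B, A, C]
After 8 (rotate_left(3, 5, k=1)): [D, F, E, A, C, B]
After 9 (reverse(3, 5)): [D, F, E, B, C, A]
After 10 (swap(1, 5)): [D, A, E, B, C, F]
After 11 (swap(5, 1)): [D, F, E, B, C, A]
After 12 (reverse(4, 5)): [D, F, E, B, A, C]
After 13 (reverse(1, 2)): [D, E, F, B, A, C]
After 14 (swap(2, 3)): [D, E, B, F, A, C]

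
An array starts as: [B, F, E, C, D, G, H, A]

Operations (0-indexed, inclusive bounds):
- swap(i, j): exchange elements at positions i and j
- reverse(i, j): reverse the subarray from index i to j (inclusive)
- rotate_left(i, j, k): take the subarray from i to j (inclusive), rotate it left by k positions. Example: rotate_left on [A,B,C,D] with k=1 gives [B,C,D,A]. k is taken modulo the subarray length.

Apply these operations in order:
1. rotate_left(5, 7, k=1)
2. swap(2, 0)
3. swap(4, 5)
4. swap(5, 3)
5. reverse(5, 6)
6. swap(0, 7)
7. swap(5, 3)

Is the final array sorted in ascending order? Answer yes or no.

After 1 (rotate_left(5, 7, k=1)): [B, F, E, C, D, H, A, G]
After 2 (swap(2, 0)): [E, F, B, C, D, H, A, G]
After 3 (swap(4, 5)): [E, F, B, C, H, D, A, G]
After 4 (swap(5, 3)): [E, F, B, D, H, C, A, G]
After 5 (reverse(5, 6)): [E, F, B, D, H, A, C, G]
After 6 (swap(0, 7)): [G, F, B, D, H, A, C, E]
After 7 (swap(5, 3)): [G, F, B, A, H, D, C, E]

Answer: no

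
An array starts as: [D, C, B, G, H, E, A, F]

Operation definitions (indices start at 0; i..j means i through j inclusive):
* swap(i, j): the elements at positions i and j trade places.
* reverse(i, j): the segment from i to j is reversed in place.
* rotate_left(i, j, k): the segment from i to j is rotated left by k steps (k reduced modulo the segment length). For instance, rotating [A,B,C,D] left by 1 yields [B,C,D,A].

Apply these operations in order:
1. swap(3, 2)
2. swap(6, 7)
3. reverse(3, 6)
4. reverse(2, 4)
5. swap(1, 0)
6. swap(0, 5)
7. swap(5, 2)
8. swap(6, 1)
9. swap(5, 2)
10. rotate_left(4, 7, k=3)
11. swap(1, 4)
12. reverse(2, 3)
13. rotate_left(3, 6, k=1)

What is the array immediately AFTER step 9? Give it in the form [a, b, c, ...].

After 1 (swap(3, 2)): [D, C, G, B, H, E, A, F]
After 2 (swap(6, 7)): [D, C, G, B, H, E, F, A]
After 3 (reverse(3, 6)): [D, C, G, F, E, H, B, A]
After 4 (reverse(2, 4)): [D, C, E, F, G, H, B, A]
After 5 (swap(1, 0)): [C, D, E, F, G, H, B, A]
After 6 (swap(0, 5)): [H, D, E, F, G, C, B, A]
After 7 (swap(5, 2)): [H, D, C, F, G, E, B, A]
After 8 (swap(6, 1)): [H, B, C, F, G, E, D, A]
After 9 (swap(5, 2)): [H, B, E, F, G, C, D, A]

Answer: [H, B, E, F, G, C, D, A]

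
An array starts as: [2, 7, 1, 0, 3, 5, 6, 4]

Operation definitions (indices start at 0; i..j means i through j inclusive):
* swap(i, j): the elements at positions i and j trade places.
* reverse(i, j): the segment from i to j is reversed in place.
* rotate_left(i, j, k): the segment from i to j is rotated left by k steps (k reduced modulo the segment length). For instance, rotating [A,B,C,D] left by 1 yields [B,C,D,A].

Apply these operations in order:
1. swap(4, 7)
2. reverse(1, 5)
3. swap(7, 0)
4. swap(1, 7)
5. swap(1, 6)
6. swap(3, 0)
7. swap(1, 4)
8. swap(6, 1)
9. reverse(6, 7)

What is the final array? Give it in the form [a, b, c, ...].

After 1 (swap(4, 7)): [2, 7, 1, 0, 4, 5, 6, 3]
After 2 (reverse(1, 5)): [2, 5, 4, 0, 1, 7, 6, 3]
After 3 (swap(7, 0)): [3, 5, 4, 0, 1, 7, 6, 2]
After 4 (swap(1, 7)): [3, 2, 4, 0, 1, 7, 6, 5]
After 5 (swap(1, 6)): [3, 6, 4, 0, 1, 7, 2, 5]
After 6 (swap(3, 0)): [0, 6, 4, 3, 1, 7, 2, 5]
After 7 (swap(1, 4)): [0, 1, 4, 3, 6, 7, 2, 5]
After 8 (swap(6, 1)): [0, 2, 4, 3, 6, 7, 1, 5]
After 9 (reverse(6, 7)): [0, 2, 4, 3, 6, 7, 5, 1]

Answer: [0, 2, 4, 3, 6, 7, 5, 1]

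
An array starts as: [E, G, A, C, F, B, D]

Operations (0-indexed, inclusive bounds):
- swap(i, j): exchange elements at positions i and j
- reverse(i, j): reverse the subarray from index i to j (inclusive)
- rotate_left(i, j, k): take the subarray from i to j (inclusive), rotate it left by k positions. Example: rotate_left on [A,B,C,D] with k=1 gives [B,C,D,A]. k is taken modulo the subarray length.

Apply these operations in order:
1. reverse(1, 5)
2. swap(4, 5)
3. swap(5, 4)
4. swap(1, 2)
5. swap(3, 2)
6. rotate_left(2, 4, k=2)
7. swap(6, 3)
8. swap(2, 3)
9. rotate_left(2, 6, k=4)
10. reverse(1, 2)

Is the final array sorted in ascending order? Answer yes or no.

Answer: no

Derivation:
After 1 (reverse(1, 5)): [E, B, F, C, A, G, D]
After 2 (swap(4, 5)): [E, B, F, C, G, A, D]
After 3 (swap(5, 4)): [E, B, F, C, A, G, D]
After 4 (swap(1, 2)): [E, F, B, C, A, G, D]
After 5 (swap(3, 2)): [E, F, C, B, A, G, D]
After 6 (rotate_left(2, 4, k=2)): [E, F, A, C, B, G, D]
After 7 (swap(6, 3)): [E, F, A, D, B, G, C]
After 8 (swap(2, 3)): [E, F, D, A, B, G, C]
After 9 (rotate_left(2, 6, k=4)): [E, F, C, D, A, B, G]
After 10 (reverse(1, 2)): [E, C, F, D, A, B, G]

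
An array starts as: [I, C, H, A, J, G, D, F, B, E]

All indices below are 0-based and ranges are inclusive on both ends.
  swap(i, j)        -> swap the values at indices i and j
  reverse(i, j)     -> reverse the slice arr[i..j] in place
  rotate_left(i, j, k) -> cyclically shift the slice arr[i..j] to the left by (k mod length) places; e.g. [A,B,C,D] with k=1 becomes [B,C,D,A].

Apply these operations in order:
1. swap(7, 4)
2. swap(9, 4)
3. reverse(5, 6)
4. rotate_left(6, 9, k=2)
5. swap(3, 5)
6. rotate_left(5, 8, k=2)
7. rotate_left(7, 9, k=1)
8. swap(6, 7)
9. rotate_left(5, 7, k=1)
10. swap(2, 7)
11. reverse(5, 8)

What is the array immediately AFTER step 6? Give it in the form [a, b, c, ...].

After 1 (swap(7, 4)): [I, C, H, A, F, G, D, J, B, E]
After 2 (swap(9, 4)): [I, C, H, A, E, G, D, J, B, F]
After 3 (reverse(5, 6)): [I, C, H, A, E, D, G, J, B, F]
After 4 (rotate_left(6, 9, k=2)): [I, C, H, A, E, D, B, F, G, J]
After 5 (swap(3, 5)): [I, C, H, D, E, A, B, F, G, J]
After 6 (rotate_left(5, 8, k=2)): [I, C, H, D, E, F, G, A, B, J]

Answer: [I, C, H, D, E, F, G, A, B, J]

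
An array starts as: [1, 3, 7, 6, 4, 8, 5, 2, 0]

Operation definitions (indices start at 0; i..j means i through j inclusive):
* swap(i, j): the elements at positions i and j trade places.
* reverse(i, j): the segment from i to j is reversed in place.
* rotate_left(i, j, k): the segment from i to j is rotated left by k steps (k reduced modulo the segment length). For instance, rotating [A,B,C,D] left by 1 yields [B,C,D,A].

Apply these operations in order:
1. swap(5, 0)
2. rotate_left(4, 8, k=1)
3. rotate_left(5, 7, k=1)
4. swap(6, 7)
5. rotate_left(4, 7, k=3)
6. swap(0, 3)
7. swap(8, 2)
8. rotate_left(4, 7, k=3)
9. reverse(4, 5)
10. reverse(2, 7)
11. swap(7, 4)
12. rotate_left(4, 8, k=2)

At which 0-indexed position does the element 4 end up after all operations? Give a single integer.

Answer: 7

Derivation:
After 1 (swap(5, 0)): [8, 3, 7, 6, 4, 1, 5, 2, 0]
After 2 (rotate_left(4, 8, k=1)): [8, 3, 7, 6, 1, 5, 2, 0, 4]
After 3 (rotate_left(5, 7, k=1)): [8, 3, 7, 6, 1, 2, 0, 5, 4]
After 4 (swap(6, 7)): [8, 3, 7, 6, 1, 2, 5, 0, 4]
After 5 (rotate_left(4, 7, k=3)): [8, 3, 7, 6, 0, 1, 2, 5, 4]
After 6 (swap(0, 3)): [6, 3, 7, 8, 0, 1, 2, 5, 4]
After 7 (swap(8, 2)): [6, 3, 4, 8, 0, 1, 2, 5, 7]
After 8 (rotate_left(4, 7, k=3)): [6, 3, 4, 8, 5, 0, 1, 2, 7]
After 9 (reverse(4, 5)): [6, 3, 4, 8, 0, 5, 1, 2, 7]
After 10 (reverse(2, 7)): [6, 3, 2, 1, 5, 0, 8, 4, 7]
After 11 (swap(7, 4)): [6, 3, 2, 1, 4, 0, 8, 5, 7]
After 12 (rotate_left(4, 8, k=2)): [6, 3, 2, 1, 8, 5, 7, 4, 0]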